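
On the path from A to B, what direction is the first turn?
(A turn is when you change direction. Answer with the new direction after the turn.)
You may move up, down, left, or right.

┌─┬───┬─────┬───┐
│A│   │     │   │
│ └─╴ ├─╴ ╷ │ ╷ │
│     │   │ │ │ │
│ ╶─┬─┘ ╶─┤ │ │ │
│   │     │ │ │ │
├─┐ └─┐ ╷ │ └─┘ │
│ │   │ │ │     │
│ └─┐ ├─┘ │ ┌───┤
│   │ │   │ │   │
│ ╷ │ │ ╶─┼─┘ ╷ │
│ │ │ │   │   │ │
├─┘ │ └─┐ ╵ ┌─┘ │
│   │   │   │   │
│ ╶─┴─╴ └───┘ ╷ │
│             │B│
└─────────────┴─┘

Directions: down, down, right, down, right, down, down, down, right, down, right, right, right, up, right, down
First turn direction: right

Solution:

┌─┬───┬─────┬───┐
│A│   │     │   │
│ └─╴ ├─╴ ╷ │ ╷ │
│↓    │   │ │ │ │
│ ╶─┬─┘ ╶─┤ │ │ │
│↳ ↓│     │ │ │ │
├─┐ └─┐ ╷ │ └─┘ │
│ │↳ ↓│ │ │     │
│ └─┐ ├─┘ │ ┌───┤
│   │↓│   │ │   │
│ ╷ │ │ ╶─┼─┘ ╷ │
│ │ │↓│   │   │ │
├─┘ │ └─┐ ╵ ┌─┘ │
│   │↳ ↓│   │↱ ↓│
│ ╶─┴─╴ └───┘ ╷ │
│      ↳ → → ↑│B│
└─────────────┴─┘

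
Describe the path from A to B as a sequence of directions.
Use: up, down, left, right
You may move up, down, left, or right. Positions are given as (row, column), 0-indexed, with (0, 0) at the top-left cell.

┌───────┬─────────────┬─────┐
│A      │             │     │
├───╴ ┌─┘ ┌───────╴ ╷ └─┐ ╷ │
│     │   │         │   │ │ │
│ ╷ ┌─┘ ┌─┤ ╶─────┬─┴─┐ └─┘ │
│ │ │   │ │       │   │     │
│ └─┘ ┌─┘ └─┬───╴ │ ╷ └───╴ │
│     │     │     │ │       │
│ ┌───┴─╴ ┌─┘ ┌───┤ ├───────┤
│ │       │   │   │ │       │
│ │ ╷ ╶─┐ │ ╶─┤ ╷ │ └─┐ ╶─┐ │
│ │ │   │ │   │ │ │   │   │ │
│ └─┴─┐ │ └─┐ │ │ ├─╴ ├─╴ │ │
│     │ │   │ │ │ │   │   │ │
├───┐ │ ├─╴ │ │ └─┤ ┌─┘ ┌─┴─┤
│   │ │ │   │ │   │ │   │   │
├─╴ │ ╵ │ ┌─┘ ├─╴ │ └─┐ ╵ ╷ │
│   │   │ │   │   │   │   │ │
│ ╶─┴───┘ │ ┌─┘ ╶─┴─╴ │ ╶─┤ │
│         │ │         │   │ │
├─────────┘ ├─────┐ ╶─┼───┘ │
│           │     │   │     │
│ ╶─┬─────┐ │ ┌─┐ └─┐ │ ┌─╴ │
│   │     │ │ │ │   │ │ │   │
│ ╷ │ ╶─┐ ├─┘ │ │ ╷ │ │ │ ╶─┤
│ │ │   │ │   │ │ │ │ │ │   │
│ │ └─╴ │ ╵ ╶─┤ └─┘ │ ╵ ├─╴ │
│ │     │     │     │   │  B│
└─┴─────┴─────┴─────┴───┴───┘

Finding the path and converting it to directions:
Path through cells: (0,0) → (0,1) → (0,2) → (1,2) → (1,1) → (1,0) → (2,0) → (3,0) → (3,1) → (3,2) → (2,2) → (2,3) → (1,3) → (1,4) → (0,4) → (0,5) → (0,6) → (0,7) → (0,8) → (0,9) → (0,10) → (1,10) → (1,11) → (2,11) → (2,12) → (2,13) → (3,13) → (3,12) → (3,11) → (3,10) → (2,10) → (2,9) → (3,9) → (4,9) → (5,9) → (5,10) → (6,10) → (6,9) → (7,9) → (8,9) → (8,10) → (9,10) → (9,9) → (10,9) → (10,10) → (11,10) → (12,10) → (13,10) → (13,11) → (12,11) → (11,11) → (10,11) → (10,12) → (10,13) → (11,13) → (11,12) → (12,12) → (12,13) → (13,13)
Directions: right, right, down, left, left, down, down, right, right, up, right, up, right, up, right, right, right, right, right, right, down, right, down, right, right, down, left, left, left, up, left, down, down, down, right, down, left, down, down, right, down, left, down, right, down, down, down, right, up, up, up, right, right, down, left, down, right, down

Solution:

┌───────┬─────────────┬─────┐
│A → ↓  │↱ → → → → → ↓│     │
├───╴ ┌─┘ ┌───────╴ ╷ └─┐ ╷ │
│↓ ← ↲│↱ ↑│         │↳ ↓│ │ │
│ ╷ ┌─┘ ┌─┤ ╶─────┬─┴─┐ └─┘ │
│↓│ │↱ ↑│ │       │↓ ↰│↳ → ↓│
│ └─┘ ┌─┘ └─┬───╴ │ ╷ └───╴ │
│↳ → ↑│     │     │↓│↑ ← ← ↲│
│ ┌───┴─╴ ┌─┘ ┌───┤ ├───────┤
│ │       │   │   │↓│       │
│ │ ╷ ╶─┐ │ ╶─┤ ╷ │ └─┐ ╶─┐ │
│ │ │   │ │   │ │ │↳ ↓│   │ │
│ └─┴─┐ │ └─┐ │ │ ├─╴ ├─╴ │ │
│     │ │   │ │ │ │↓ ↲│   │ │
├───┐ │ ├─╴ │ │ └─┤ ┌─┘ ┌─┴─┤
│   │ │ │   │ │   │↓│   │   │
├─╴ │ ╵ │ ┌─┘ ├─╴ │ └─┐ ╵ ╷ │
│   │   │ │   │   │↳ ↓│   │ │
│ ╶─┴───┘ │ ┌─┘ ╶─┴─╴ │ ╶─┤ │
│         │ │      ↓ ↲│   │ │
├─────────┘ ├─────┐ ╶─┼───┘ │
│           │     │↳ ↓│↱ → ↓│
│ ╶─┬─────┐ │ ┌─┐ └─┐ │ ┌─╴ │
│   │     │ │ │ │   │↓│↑│↓ ↲│
│ ╷ │ ╶─┐ ├─┘ │ │ ╷ │ │ │ ╶─┤
│ │ │   │ │   │ │ │ │↓│↑│↳ ↓│
│ │ └─╴ │ ╵ ╶─┤ └─┘ │ ╵ ├─╴ │
│ │     │     │     │↳ ↑│  B│
└─┴─────┴─────┴─────┴───┴───┘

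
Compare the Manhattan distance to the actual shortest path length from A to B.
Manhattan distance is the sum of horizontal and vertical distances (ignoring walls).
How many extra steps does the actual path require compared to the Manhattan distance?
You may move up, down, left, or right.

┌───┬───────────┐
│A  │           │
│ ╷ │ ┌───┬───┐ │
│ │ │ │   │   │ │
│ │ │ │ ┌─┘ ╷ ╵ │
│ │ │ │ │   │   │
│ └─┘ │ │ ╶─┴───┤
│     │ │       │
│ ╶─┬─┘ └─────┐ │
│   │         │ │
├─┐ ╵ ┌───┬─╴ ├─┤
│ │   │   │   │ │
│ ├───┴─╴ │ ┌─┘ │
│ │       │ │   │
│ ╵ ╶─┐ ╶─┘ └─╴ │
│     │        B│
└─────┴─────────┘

Manhattan distance: |7 - 0| + |7 - 0| = 14
Actual path length: 18
Extra steps: 18 - 14 = 4

Solution:

┌───┬───────────┐
│A  │           │
│ ╷ │ ┌───┬───┐ │
│↓│ │ │   │   │ │
│ │ │ │ ┌─┘ ╷ ╵ │
│↓│ │ │ │   │   │
│ └─┘ │ │ ╶─┴───┤
│↓    │ │       │
│ ╶─┬─┘ └─────┐ │
│↳ ↓│↱ → → → ↓│ │
├─┐ ╵ ┌───┬─╴ ├─┤
│ │↳ ↑│   │↓ ↲│ │
│ ├───┴─╴ │ ┌─┘ │
│ │       │↓│   │
│ ╵ ╶─┐ ╶─┘ └─╴ │
│     │    ↳ → B│
└─────┴─────────┘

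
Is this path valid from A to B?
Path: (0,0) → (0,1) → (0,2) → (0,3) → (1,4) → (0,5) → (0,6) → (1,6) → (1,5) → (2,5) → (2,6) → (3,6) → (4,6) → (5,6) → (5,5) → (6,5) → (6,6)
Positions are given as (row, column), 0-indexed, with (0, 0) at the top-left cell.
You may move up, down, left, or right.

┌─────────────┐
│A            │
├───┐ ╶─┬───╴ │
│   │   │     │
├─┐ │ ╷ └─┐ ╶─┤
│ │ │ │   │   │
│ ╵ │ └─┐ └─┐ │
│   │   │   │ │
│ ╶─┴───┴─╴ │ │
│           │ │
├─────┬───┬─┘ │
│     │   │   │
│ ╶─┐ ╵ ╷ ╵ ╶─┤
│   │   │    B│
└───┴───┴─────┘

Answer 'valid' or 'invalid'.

Checking path validity:
Result: Invalid move at step 4: cannot move from (0, 3) to (1, 4).

invalid

Correct solution:

┌─────────────┐
│A → → → → → ↓│
├───┐ ╶─┬───╴ │
│   │   │  ↓ ↲│
├─┐ │ ╷ └─┐ ╶─┤
│ │ │ │   │↳ ↓│
│ ╵ │ └─┐ └─┐ │
│   │   │   │↓│
│ ╶─┴───┴─╴ │ │
│           │↓│
├─────┬───┬─┘ │
│     │   │↓ ↲│
│ ╶─┐ ╵ ╷ ╵ ╶─┤
│   │   │  ↳ B│
└───┴───┴─────┘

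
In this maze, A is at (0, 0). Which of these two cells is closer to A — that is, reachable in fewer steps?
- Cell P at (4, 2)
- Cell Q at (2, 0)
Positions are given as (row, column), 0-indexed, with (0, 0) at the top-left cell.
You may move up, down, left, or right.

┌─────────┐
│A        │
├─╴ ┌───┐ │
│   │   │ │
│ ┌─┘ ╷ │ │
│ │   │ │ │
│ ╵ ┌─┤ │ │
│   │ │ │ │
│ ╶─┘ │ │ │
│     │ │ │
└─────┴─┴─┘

Shortest path A → P at (4, 2): 8 steps
Shortest path A → Q at (2, 0): 4 steps

Q is closer (4 steps vs 8 steps).

Path to P:

┌─────────┐
│A ↓      │
├─╴ ┌───┐ │
│↓ ↲│   │ │
│ ┌─┘ ╷ │ │
│↓│   │ │ │
│ ╵ ┌─┤ │ │
│↓  │ │ │ │
│ ╶─┘ │ │ │
│↳ → P│ │ │
└─────┴─┴─┘

Path to Q:

┌─────────┐
│A ↓      │
├─╴ ┌───┐ │
│↓ ↲│   │ │
│ ┌─┘ ╷ │ │
│Q│   │ │ │
│ ╵ ┌─┤ │ │
│   │ │ │ │
│ ╶─┘ │ │ │
│     │ │ │
└─────┴─┴─┘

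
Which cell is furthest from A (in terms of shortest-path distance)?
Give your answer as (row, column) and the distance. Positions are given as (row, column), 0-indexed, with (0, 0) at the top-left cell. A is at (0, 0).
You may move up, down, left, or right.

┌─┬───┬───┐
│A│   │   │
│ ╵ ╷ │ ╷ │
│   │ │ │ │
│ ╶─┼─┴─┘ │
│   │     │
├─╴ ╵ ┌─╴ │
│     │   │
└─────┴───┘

Computing BFS distances from A to all cells:
Furthest cell: (1, 3)
Distance: 12 steps

Path from A to the furthest cell:

┌─┬───┬───┐
│A│   │↓ ↰│
│ ╵ ╷ │ ╷ │
│↓  │ │B│↑│
│ ╶─┼─┴─┘ │
│↳ ↓│↱ → ↑│
├─╴ ╵ ┌─╴ │
│  ↳ ↑│   │
└─────┴───┘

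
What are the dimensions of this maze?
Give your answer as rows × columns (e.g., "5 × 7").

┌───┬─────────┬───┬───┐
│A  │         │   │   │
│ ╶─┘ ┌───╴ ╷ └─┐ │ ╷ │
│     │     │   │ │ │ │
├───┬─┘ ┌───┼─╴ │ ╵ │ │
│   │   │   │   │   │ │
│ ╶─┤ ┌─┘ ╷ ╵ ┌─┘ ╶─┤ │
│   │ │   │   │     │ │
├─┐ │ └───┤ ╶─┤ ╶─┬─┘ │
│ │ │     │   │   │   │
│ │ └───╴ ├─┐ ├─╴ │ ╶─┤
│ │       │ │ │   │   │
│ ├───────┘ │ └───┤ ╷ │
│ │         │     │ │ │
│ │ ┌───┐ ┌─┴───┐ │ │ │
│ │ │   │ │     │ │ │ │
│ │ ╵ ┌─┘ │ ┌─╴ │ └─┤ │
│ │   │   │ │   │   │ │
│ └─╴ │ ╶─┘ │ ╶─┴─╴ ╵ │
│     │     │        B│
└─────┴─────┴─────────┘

Counting the maze dimensions:
Rows (vertical): 10
Columns (horizontal): 11
Dimensions: 10 × 11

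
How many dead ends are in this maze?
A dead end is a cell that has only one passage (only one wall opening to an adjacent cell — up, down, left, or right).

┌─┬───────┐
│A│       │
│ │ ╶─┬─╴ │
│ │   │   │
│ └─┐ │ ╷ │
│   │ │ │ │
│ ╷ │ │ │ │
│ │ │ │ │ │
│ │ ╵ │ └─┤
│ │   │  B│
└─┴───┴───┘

Checking each cell for number of passages:

Dead ends found at positions:
  (0, 0)
  (3, 4)
  (4, 0)
  (4, 4)
Total dead ends: 4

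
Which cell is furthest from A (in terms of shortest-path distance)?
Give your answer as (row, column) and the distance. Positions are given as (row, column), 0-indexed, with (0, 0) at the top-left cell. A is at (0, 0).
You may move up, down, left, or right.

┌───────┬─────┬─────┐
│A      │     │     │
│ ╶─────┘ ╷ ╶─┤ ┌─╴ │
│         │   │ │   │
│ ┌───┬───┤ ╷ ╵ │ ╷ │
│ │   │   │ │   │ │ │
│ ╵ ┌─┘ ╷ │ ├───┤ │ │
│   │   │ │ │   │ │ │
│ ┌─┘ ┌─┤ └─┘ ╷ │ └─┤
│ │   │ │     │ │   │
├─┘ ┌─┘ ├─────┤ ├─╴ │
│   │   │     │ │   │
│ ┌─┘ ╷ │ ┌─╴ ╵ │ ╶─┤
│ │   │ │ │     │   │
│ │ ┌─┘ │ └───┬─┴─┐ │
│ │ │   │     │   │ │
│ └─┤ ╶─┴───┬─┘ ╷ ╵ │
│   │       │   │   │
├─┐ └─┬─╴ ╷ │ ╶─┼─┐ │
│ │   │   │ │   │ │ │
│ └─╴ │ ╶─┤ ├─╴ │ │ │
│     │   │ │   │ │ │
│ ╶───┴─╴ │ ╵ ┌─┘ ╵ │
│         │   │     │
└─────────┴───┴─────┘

Computing BFS distances from A to all cells:
Furthest cell: (7, 6)
Distance: 85 steps

Path from A to the furthest cell:

┌───────┬─────┬─────┐
│A      │↱ ↓  │↱ → ↓│
│ ╶─────┘ ╷ ╶─┤ ┌─╴ │
│↳ → → → ↑│↳ ↓│↑│↓ ↲│
│ ┌───┬───┤ ╷ ╵ │ ╷ │
│ │   │↱ ↓│ │↳ ↑│↓│ │
│ ╵ ┌─┘ ╷ │ ├───┤ │ │
│   │↱ ↑│↓│ │↱ ↓│↓│ │
│ ┌─┘ ┌─┤ └─┘ ╷ │ └─┤
│ │↱ ↑│ │↳ → ↑│↓│↳ ↓│
├─┘ ┌─┘ ├─────┤ ├─╴ │
│↱ ↑│   │↓ ← ↰│↓│↓ ↲│
│ ┌─┘ ╷ │ ┌─╴ ╵ │ ╶─┤
│↑│   │ │↓│  ↑ ↲│↳ ↓│
│ │ ┌─┘ │ └───┬─┴─┐ │
│↑│ │   │↳ → B│↓ ↰│↓│
│ └─┤ ╶─┴───┬─┘ ╷ ╵ │
│↑ ↰│    ↓ ↰│↓ ↲│↑ ↲│
├─┐ └─┬─╴ ╷ │ ╶─┼─┐ │
│ │↑ ↰│↓ ↲│↑│↳ ↓│ │ │
│ └─╴ │ ╶─┤ ├─╴ │ │ │
│↱ → ↑│↳ ↓│↑│↓ ↲│ │ │
│ ╶───┴─╴ │ ╵ ┌─┘ ╵ │
│↑ ← ← ← ↲│↑ ↲│     │
└─────────┴───┴─────┘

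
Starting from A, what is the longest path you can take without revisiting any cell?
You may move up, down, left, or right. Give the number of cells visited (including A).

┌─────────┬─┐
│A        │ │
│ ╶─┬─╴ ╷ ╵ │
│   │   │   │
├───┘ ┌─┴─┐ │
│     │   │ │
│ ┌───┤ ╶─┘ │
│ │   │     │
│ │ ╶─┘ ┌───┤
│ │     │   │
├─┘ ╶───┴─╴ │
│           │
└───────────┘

Finding longest simple path using DFS:
Start: (0, 0)
Longest path visits 21 cells
Path: A → right → right → right → right → down → right → down → down → left → left → down → left → left → down → right → right → right → right → up → left

Solution:

┌─────────┬─┐
│A → → → ↓│ │
│ ╶─┬─╴ ╷ ╵ │
│   │   │↳ ↓│
├───┘ ┌─┴─┐ │
│     │   │↓│
│ ┌───┤ ╶─┘ │
│ │   │↓ ← ↲│
│ │ ╶─┘ ┌───┤
│ │↓ ← ↲│B ↰│
├─┘ ╶───┴─╴ │
│  ↳ → → → ↑│
└───────────┘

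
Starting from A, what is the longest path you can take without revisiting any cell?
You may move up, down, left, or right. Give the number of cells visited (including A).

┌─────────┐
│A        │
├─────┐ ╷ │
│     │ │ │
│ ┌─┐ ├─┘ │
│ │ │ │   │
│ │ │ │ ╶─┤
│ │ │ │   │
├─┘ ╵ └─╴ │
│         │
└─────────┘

Finding longest simple path using DFS:
Start: (0, 0)
Longest path visits 20 cells
Path: A → right → right → right → right → down → down → left → down → right → down → left → left → up → up → up → left → left → down → down

Solution:

┌─────────┐
│A → → → ↓│
├─────┐ ╷ │
│↓ ← ↰│ │↓│
│ ┌─┐ ├─┘ │
│↓│ │↑│↓ ↲│
│ │ │ │ ╶─┤
│B│ │↑│↳ ↓│
├─┘ ╵ └─╴ │
│    ↑ ← ↲│
└─────────┘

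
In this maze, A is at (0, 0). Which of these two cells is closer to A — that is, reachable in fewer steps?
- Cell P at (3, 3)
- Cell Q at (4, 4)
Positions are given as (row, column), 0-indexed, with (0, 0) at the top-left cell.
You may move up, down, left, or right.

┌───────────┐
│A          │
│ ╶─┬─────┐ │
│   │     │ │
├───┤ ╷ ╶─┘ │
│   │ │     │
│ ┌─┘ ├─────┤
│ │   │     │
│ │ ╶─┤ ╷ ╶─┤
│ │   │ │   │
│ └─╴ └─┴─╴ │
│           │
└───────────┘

Shortest path A → P at (3, 3): 24 steps
Shortest path A → Q at (4, 4): 22 steps

Q is closer (22 steps vs 24 steps).

Path to P:

┌───────────┐
│A → → → → ↓│
│ ╶─┬─────┐ │
│   │↓ ↰  │↓│
├───┤ ╷ ╶─┘ │
│   │↓│↑ ← ↲│
│ ┌─┘ ├─────┤
│ │↓ ↲│P ↰  │
│ │ ╶─┤ ╷ ╶─┤
│ │↳ ↓│ │↑ ↰│
│ └─╴ └─┴─╴ │
│    ↳ → → ↑│
└───────────┘

Path to Q:

┌───────────┐
│A → → → → ↓│
│ ╶─┬─────┐ │
│   │↓ ↰  │↓│
├───┤ ╷ ╶─┘ │
│   │↓│↑ ← ↲│
│ ┌─┘ ├─────┤
│ │↓ ↲│     │
│ │ ╶─┤ ╷ ╶─┤
│ │↳ ↓│ │Q ↰│
│ └─╴ └─┴─╴ │
│    ↳ → → ↑│
└───────────┘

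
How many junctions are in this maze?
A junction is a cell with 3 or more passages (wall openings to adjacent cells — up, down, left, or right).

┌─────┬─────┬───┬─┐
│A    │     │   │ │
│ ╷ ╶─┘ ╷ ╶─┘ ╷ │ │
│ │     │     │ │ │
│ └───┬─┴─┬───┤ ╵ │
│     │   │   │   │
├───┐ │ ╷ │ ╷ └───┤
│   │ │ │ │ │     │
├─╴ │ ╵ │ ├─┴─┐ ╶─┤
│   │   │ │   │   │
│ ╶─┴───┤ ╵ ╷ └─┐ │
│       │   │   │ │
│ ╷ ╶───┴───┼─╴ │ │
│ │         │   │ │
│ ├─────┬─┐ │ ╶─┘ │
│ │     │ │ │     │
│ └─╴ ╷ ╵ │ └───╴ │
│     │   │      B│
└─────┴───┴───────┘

Checking each cell for number of passages:

Junctions found (3+ passages):
  (0, 1): 3 passages
  (0, 4): 3 passages
  (3, 7): 3 passages
  (5, 0): 3 passages
  (5, 1): 3 passages
  (7, 2): 3 passages
  (7, 8): 3 passages
Total junctions: 7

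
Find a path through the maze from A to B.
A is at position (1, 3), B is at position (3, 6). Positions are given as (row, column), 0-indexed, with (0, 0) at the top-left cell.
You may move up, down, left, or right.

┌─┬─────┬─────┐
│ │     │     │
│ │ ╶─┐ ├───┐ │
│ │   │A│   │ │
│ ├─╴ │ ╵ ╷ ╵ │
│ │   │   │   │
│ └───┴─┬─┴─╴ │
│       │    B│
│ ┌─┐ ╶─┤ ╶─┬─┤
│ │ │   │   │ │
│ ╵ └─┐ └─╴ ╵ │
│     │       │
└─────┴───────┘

Finding the shortest path from (1, 3) to (3, 6):
Path length: 7 steps
Directions: down → right → up → right → down → right → down

Solution:

┌─┬─────┬─────┐
│ │     │     │
│ │ ╶─┐ ├───┐ │
│ │   │A│↱ ↓│ │
│ ├─╴ │ ╵ ╷ ╵ │
│ │   │↳ ↑│↳ ↓│
│ └───┴─┬─┴─╴ │
│       │    B│
│ ┌─┐ ╶─┤ ╶─┬─┤
│ │ │   │   │ │
│ ╵ └─┐ └─╴ ╵ │
│     │       │
└─────┴───────┘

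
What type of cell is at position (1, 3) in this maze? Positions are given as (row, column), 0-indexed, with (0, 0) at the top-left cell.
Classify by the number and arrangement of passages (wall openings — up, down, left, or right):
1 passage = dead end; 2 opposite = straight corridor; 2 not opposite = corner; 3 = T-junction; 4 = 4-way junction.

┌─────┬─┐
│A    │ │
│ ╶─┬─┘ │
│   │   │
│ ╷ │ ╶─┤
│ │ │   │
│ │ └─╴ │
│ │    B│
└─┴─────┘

Checking cell at (1, 3):
Number of passages: 2
Cell type: corner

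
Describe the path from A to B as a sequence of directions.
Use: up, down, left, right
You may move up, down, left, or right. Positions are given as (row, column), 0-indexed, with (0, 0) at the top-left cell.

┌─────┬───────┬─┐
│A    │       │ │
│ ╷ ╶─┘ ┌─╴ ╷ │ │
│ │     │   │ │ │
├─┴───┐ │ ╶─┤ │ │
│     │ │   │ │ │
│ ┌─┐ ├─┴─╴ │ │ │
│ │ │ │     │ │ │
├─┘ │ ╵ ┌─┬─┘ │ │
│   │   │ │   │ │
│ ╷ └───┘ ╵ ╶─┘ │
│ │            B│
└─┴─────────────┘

Finding the path and converting it to directions:
Path through cells: (0,0) → (0,1) → (1,1) → (1,2) → (1,3) → (0,3) → (0,4) → (0,5) → (0,6) → (1,6) → (2,6) → (3,6) → (4,6) → (4,5) → (5,5) → (5,6) → (5,7)
Directions: right, down, right, right, up, right, right, right, down, down, down, down, left, down, right, right

Solution:

┌─────┬───────┬─┐
│A ↓  │↱ → → ↓│ │
│ ╷ ╶─┘ ┌─╴ ╷ │ │
│ │↳ → ↑│   │↓│ │
├─┴───┐ │ ╶─┤ │ │
│     │ │   │↓│ │
│ ┌─┐ ├─┴─╴ │ │ │
│ │ │ │     │↓│ │
├─┘ │ ╵ ┌─┬─┘ │ │
│   │   │ │↓ ↲│ │
│ ╷ └───┘ ╵ ╶─┘ │
│ │        ↳ → B│
└─┴─────────────┘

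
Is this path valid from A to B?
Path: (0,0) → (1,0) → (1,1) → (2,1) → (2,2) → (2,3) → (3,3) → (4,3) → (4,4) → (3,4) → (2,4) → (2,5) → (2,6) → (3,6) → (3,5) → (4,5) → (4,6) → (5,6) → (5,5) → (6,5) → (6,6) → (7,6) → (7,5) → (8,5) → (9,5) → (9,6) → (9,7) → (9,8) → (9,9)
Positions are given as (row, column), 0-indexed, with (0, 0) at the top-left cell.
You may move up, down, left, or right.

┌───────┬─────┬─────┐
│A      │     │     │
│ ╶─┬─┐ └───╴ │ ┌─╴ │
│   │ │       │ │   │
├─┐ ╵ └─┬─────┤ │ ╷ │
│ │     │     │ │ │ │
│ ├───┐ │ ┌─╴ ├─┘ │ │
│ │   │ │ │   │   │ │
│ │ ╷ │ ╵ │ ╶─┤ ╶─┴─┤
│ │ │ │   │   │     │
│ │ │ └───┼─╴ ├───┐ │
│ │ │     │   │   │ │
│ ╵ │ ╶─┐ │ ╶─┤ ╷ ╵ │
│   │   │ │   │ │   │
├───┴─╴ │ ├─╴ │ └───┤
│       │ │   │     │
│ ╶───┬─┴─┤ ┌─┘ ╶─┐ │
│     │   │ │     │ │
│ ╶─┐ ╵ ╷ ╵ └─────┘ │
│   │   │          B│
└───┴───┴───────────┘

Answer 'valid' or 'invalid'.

Checking path validity:
Result: All consecutive moves are passable.

valid

Correct solution:

┌───────┬─────┬─────┐
│A      │     │     │
│ ╶─┬─┐ └───╴ │ ┌─╴ │
│↳ ↓│ │       │ │   │
├─┐ ╵ └─┬─────┤ │ ╷ │
│ │↳ → ↓│↱ → ↓│ │ │ │
│ ├───┐ │ ┌─╴ ├─┘ │ │
│ │   │↓│↑│↓ ↲│   │ │
│ │ ╷ │ ╵ │ ╶─┤ ╶─┴─┤
│ │ │ │↳ ↑│↳ ↓│     │
│ │ │ └───┼─╴ ├───┐ │
│ │ │     │↓ ↲│   │ │
│ ╵ │ ╶─┐ │ ╶─┤ ╷ ╵ │
│   │   │ │↳ ↓│ │   │
├───┴─╴ │ ├─╴ │ └───┤
│       │ │↓ ↲│     │
│ ╶───┬─┴─┤ ┌─┘ ╶─┐ │
│     │   │↓│     │ │
│ ╶─┐ ╵ ╷ ╵ └─────┘ │
│   │   │  ↳ → → → B│
└───┴───┴───────────┘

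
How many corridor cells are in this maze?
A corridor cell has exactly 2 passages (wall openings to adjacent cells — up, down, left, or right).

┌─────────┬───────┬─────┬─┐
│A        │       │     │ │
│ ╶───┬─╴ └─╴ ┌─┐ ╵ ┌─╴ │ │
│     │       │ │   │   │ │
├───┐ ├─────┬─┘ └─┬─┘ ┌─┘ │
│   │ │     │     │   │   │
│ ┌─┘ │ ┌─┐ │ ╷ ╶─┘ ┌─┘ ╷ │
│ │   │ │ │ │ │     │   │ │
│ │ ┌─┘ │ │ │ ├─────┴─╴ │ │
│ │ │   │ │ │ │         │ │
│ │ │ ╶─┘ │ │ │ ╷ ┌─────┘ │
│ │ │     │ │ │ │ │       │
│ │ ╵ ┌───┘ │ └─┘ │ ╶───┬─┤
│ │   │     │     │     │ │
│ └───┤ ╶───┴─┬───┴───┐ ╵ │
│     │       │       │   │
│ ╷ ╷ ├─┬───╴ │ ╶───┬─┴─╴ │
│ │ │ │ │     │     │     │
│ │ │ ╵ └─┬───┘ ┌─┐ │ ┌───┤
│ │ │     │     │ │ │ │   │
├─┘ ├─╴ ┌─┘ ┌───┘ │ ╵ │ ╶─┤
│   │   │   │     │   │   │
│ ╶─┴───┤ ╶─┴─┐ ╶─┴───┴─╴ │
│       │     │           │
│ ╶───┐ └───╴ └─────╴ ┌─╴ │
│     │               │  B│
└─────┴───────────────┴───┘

Counting cells with exactly 2 passages:
Total corridor cells: 131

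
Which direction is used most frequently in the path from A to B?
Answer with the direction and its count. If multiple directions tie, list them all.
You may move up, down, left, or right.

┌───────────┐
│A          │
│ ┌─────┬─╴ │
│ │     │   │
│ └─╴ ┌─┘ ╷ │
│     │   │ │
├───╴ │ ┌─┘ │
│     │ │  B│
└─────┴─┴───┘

Directions: right, right, right, right, right, down, down, down
Counts: {'right': 5, 'down': 3}
Most common: right (5 times)

Solution:

┌───────────┐
│A → → → → ↓│
│ ┌─────┬─╴ │
│ │     │  ↓│
│ └─╴ ┌─┘ ╷ │
│     │   │↓│
├───╴ │ ┌─┘ │
│     │ │  B│
└─────┴─┴───┘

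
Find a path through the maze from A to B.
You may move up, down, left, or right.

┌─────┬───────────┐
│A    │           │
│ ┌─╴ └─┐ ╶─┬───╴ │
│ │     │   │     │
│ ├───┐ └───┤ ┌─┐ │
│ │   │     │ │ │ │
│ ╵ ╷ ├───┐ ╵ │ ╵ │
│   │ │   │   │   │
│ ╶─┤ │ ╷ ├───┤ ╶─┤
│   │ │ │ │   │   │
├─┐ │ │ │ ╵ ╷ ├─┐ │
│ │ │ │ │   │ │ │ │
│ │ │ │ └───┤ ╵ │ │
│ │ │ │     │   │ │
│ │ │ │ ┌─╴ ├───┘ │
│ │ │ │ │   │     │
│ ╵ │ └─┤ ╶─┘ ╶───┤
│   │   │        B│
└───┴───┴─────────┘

Finding the shortest path through the maze:
Path length: 26 steps
Directions: right → right → down → right → down → right → right → down → right → up → up → right → right → down → down → left → down → right → down → down → down → left → left → down → right → right

Solution:

┌─────┬───────────┐
│A → ↓│           │
│ ┌─╴ └─┐ ╶─┬───╴ │
│ │  ↳ ↓│   │↱ → ↓│
│ ├───┐ └───┤ ┌─┐ │
│ │   │↳ → ↓│↑│ │↓│
│ ╵ ╷ ├───┐ ╵ │ ╵ │
│   │ │   │↳ ↑│↓ ↲│
│ ╶─┤ │ ╷ ├───┤ ╶─┤
│   │ │ │ │   │↳ ↓│
├─┐ │ │ │ ╵ ╷ ├─┐ │
│ │ │ │ │   │ │ │↓│
│ │ │ │ └───┤ ╵ │ │
│ │ │ │     │   │↓│
│ │ │ │ ┌─╴ ├───┘ │
│ │ │ │ │   │↓ ← ↲│
│ ╵ │ └─┤ ╶─┘ ╶───┤
│   │   │    ↳ → B│
└───┴───┴─────────┘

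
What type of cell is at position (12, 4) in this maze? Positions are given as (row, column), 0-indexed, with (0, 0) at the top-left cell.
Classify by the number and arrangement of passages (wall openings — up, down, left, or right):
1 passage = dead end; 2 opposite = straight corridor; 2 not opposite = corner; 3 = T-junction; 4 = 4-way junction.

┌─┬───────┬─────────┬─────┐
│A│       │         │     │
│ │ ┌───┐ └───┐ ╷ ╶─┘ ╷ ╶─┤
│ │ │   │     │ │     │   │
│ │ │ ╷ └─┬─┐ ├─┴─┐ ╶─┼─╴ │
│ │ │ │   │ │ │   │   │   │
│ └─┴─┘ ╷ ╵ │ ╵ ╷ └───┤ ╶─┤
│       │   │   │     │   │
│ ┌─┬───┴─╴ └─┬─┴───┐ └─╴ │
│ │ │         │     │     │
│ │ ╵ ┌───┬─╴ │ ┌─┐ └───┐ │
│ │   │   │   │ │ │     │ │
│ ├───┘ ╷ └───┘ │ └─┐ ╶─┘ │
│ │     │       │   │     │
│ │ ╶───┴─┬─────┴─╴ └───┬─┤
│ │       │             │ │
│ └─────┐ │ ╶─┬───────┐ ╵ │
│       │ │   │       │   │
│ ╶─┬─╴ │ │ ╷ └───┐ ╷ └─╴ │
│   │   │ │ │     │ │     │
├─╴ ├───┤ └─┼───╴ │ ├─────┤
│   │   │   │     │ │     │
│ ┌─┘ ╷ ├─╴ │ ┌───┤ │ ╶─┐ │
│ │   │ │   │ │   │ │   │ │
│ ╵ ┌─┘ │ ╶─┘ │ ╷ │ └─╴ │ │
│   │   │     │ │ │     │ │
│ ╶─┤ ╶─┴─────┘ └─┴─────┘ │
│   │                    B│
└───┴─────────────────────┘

Checking cell at (12, 4):
Number of passages: 2
Cell type: corner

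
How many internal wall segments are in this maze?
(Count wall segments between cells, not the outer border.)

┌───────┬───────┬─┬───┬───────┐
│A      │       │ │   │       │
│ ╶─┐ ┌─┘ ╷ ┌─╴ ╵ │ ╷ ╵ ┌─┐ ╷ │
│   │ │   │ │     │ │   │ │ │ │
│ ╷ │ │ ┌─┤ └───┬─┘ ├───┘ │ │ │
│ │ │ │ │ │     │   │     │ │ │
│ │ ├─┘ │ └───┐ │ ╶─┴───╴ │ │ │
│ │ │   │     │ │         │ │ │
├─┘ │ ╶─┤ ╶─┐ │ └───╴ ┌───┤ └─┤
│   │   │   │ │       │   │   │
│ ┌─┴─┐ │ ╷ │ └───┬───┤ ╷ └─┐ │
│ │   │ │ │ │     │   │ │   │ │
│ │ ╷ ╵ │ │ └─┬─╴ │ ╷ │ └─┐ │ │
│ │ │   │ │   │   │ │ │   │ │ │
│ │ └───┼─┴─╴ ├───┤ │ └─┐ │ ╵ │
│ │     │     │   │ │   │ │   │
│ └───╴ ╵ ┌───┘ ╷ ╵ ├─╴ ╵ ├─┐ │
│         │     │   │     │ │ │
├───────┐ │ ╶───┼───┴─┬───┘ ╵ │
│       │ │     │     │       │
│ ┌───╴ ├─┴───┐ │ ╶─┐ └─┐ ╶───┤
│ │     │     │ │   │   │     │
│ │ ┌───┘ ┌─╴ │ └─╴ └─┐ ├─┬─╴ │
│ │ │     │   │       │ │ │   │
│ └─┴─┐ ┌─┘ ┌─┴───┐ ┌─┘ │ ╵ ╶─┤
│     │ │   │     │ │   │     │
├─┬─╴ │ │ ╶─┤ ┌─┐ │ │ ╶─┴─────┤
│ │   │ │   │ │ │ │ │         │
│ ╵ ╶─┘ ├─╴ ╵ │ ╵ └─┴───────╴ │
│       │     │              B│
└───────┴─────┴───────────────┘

Counting internal wall segments:
Total internal walls: 196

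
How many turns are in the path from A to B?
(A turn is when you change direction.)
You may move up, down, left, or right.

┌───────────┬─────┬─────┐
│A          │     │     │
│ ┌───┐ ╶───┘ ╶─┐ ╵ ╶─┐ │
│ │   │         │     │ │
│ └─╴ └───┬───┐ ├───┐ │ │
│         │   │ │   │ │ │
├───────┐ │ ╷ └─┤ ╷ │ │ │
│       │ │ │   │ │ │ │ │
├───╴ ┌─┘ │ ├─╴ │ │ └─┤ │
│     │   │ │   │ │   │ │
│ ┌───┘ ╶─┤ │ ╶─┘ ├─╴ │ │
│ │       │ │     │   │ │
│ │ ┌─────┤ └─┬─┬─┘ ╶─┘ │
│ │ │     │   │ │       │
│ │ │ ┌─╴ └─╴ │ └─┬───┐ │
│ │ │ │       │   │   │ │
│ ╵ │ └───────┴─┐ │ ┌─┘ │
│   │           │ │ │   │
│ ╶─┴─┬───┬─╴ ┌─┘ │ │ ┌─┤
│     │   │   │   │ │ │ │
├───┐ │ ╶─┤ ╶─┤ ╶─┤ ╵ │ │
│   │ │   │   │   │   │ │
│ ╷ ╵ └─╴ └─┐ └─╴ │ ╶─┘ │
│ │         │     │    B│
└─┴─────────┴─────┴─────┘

Directions: right, right, right, down, right, right, right, up, right, right, down, right, up, right, right, down, down, down, down, down, down, down, down, left, down, down, left, down, right, right
Number of turns: 14

Solution:

┌───────────┬─────┬─────┐
│A → → ↓    │↱ → ↓│↱ → ↓│
│ ┌───┐ ╶───┘ ╶─┐ ╵ ╶─┐ │
│ │   │↳ → → ↑  │↳ ↑  │↓│
│ └─╴ └───┬───┐ ├───┐ │ │
│         │   │ │   │ │↓│
├───────┐ │ ╷ └─┤ ╷ │ │ │
│       │ │ │   │ │ │ │↓│
├───╴ ┌─┘ │ ├─╴ │ │ └─┤ │
│     │   │ │   │ │   │↓│
│ ┌───┘ ╶─┤ │ ╶─┘ ├─╴ │ │
│ │       │ │     │   │↓│
│ │ ┌─────┤ └─┬─┬─┘ ╶─┘ │
│ │ │     │   │ │      ↓│
│ │ │ ┌─╴ └─╴ │ └─┬───┐ │
│ │ │ │       │   │   │↓│
│ ╵ │ └───────┴─┐ │ ┌─┘ │
│   │           │ │ │↓ ↲│
│ ╶─┴─┬───┬─╴ ┌─┘ │ │ ┌─┤
│     │   │   │   │ │↓│ │
├───┐ │ ╶─┤ ╶─┤ ╶─┤ ╵ │ │
│   │ │   │   │   │↓ ↲│ │
│ ╷ ╵ └─╴ └─┐ └─╴ │ ╶─┘ │
│ │         │     │↳ → B│
└─┴─────────┴─────┴─────┘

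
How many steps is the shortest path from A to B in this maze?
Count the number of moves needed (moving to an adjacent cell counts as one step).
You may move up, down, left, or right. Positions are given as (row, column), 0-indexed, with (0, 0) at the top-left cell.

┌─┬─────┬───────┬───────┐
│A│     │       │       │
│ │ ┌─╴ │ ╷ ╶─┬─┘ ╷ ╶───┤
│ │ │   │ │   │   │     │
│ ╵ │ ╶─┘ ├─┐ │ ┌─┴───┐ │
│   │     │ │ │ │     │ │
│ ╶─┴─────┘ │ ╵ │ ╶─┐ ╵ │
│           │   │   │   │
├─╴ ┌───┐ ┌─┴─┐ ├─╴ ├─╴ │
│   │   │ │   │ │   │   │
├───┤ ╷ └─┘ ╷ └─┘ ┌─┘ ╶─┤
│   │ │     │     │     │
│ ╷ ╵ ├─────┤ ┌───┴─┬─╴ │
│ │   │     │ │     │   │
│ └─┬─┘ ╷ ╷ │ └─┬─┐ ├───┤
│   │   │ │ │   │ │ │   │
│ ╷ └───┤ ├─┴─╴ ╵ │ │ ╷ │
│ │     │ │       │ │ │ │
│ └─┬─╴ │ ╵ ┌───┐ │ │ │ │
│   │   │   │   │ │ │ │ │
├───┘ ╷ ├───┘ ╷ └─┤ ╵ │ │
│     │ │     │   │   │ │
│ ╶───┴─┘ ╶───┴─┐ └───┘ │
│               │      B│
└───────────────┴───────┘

Using BFS to find shortest path:
Start: (0, 0), End: (11, 11)
Path found:
(0,0) → (1,0) → (2,0) → (2,1) → (1,1) → (0,1) → (0,2) → (0,3) → (1,3) → (1,2) → (2,2) → (2,3) → (2,4) → (1,4) → (0,4) → (0,5) → (1,5) → (1,6) → (2,6) → (3,6) → (3,7) → (2,7) → (1,7) → (1,8) → (0,8) → (0,9) → (1,9) → (1,10) → (1,11) → (2,11) → (3,11) → (3,10) → (2,10) → (2,9) → (2,8) → (3,8) → (3,9) → (4,9) → (4,8) → (5,8) → (5,7) → (5,6) → (4,6) → (4,5) → (5,5) → (5,4) → (5,3) → (4,3) → (4,2) → (5,2) → (6,2) → (6,1) → (5,1) → (5,0) → (6,0) → (7,0) → (7,1) → (8,1) → (8,2) → (8,3) → (9,3) → (9,2) → (10,2) → (10,1) → (10,0) → (11,0) → (11,1) → (11,2) → (11,3) → (11,4) → (10,4) → (10,5) → (10,6) → (9,6) → (9,7) → (10,7) → (10,8) → (11,8) → (11,9) → (11,10) → (11,11)
Number of steps: 80

Solution:

┌─┬─────┬───────┬───────┐
│A│↱ → ↓│↱ ↓    │↱ ↓    │
│ │ ┌─╴ │ ╷ ╶─┬─┘ ╷ ╶───┤
│↓│↑│↓ ↲│↑│↳ ↓│↱ ↑│↳ → ↓│
│ ╵ │ ╶─┘ ├─┐ │ ┌─┴───┐ │
│↳ ↑│↳ → ↑│ │↓│↑│↓ ← ↰│↓│
│ ╶─┴─────┘ │ ╵ │ ╶─┐ ╵ │
│           │↳ ↑│↳ ↓│↑ ↲│
├─╴ ┌───┐ ┌─┴─┐ ├─╴ ├─╴ │
│   │↓ ↰│ │↓ ↰│ │↓ ↲│   │
├───┤ ╷ └─┘ ╷ └─┘ ┌─┘ ╶─┤
│↓ ↰│↓│↑ ← ↲│↑ ← ↲│     │
│ ╷ ╵ ├─────┤ ┌───┴─┬─╴ │
│↓│↑ ↲│     │ │     │   │
│ └─┬─┘ ╷ ╷ │ └─┬─┐ ├───┤
│↳ ↓│   │ │ │   │ │ │   │
│ ╷ └───┤ ├─┴─╴ ╵ │ │ ╷ │
│ │↳ → ↓│ │       │ │ │ │
│ └─┬─╴ │ ╵ ┌───┐ │ │ │ │
│   │↓ ↲│   │↱ ↓│ │ │ │ │
├───┘ ╷ ├───┘ ╷ └─┤ ╵ │ │
│↓ ← ↲│ │↱ → ↑│↳ ↓│   │ │
│ ╶───┴─┘ ╶───┴─┐ └───┘ │
│↳ → → → ↑      │↳ → → B│
└───────────────┴───────┘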